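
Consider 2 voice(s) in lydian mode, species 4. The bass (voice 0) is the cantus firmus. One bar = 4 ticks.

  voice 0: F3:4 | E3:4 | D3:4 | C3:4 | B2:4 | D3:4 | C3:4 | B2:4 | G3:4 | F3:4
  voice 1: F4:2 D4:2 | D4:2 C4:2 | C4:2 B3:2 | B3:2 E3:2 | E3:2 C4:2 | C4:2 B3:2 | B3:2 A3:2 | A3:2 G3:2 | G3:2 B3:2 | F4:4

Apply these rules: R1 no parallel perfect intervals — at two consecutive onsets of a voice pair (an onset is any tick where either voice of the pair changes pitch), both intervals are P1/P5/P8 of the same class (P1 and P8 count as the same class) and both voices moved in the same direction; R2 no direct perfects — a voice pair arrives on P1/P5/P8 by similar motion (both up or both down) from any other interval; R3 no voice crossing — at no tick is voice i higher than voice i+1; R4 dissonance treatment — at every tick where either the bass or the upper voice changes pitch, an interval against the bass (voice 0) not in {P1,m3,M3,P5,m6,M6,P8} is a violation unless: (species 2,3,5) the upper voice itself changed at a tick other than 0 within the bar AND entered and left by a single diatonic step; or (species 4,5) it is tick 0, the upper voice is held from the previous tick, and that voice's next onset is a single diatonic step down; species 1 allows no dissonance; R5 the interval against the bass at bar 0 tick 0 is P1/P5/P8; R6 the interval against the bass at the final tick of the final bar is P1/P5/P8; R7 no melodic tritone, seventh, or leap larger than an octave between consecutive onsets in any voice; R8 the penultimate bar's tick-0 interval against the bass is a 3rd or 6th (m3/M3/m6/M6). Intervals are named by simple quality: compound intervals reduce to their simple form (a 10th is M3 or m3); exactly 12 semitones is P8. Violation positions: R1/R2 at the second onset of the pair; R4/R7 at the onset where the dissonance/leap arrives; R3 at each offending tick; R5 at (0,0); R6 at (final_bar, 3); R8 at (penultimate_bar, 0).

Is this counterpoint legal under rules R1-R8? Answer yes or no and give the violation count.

bar 0: v0=F3 v1=F4 (P8)
bar 1: v0=E3 v1=D4 (m7)
bar 2: v0=D3 v1=C4 (m7)
bar 3: v0=C3 v1=B3 (M7)
bar 4: v0=B2 v1=E3 (P4)
bar 5: v0=D3 v1=C4 (m7)
bar 6: v0=C3 v1=B3 (M7)
bar 7: v0=B2 v1=A3 (m7)
bar 8: v0=G3 v1=G3 (P1)
bar 9: v0=F3 v1=F4 (P8)
  R4 @ bar3.0: C3/B3 M7 untreated
  R4 @ bar4.0: B2/E3 P4 untreated
  R4 @ bar4.2: B2/C4 m2 untreated
  R8 @ bar8.0: penult P1 not 3rd/6th
  R7 @ bar9.0: B3->F4 leap 6st

No (5 violations)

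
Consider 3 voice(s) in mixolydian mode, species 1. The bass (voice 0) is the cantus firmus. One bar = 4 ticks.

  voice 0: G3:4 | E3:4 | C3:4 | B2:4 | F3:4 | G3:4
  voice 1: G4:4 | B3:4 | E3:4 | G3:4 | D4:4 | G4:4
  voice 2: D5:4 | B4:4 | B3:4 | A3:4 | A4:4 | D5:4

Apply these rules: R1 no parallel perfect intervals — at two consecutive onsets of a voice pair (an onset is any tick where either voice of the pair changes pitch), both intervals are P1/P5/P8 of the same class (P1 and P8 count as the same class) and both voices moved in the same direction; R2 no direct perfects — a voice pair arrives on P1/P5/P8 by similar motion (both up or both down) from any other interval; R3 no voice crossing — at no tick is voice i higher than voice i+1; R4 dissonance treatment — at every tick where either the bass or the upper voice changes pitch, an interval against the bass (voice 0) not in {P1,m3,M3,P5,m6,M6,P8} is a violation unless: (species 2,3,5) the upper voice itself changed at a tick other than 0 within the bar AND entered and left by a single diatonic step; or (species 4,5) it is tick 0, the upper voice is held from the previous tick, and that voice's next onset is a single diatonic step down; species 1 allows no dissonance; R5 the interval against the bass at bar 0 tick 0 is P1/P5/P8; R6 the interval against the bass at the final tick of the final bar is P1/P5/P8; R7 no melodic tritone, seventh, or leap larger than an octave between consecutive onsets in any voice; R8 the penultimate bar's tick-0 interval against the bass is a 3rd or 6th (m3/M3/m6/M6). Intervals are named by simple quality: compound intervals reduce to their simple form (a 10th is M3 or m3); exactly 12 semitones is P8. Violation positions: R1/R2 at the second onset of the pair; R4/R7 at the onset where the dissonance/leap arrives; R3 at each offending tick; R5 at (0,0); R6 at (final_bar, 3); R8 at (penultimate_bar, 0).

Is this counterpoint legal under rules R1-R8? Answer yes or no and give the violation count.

bar 0: v0=G3 v1=G4 v2=D5 (P5)
bar 1: v0=E3 v1=B3 v2=B4 (P5)
bar 2: v0=C3 v1=E3 v2=B3 (M7)
bar 3: v0=B2 v1=G3 v2=A3 (m7)
bar 4: v0=F3 v1=D4 v2=A4 (M3)
bar 5: v0=G3 v1=G4 v2=D5 (P5)
  R1 @ bar1.0: G3/D5 P5 -> E3/B4 P5 similar
  R2 @ bar1.0: G3/G4 P8 -> E3/B3 P5 similar
  R2 @ bar1.0: G4/D5 P5 -> B3/B4 P8 similar
  R2 @ bar2.0: B3/B4 P8 -> E3/B3 P5 similar
  R4 @ bar2.0: C3/B3 M7 untreated
  R4 @ bar3.0: B2/A3 m7 untreated
  R2 @ bar4.0: G3/A3 M2 -> D4/A4 P5 similar
  R7 @ bar4.0: B2->F3 leap 6st
  R1 @ bar5.0: D4/A4 P5 -> G4/D5 P5 similar
  R2 @ bar5.0: F3/D4 M6 -> G3/G4 P8 similar
  R2 @ bar5.0: F3/A4 M3 -> G3/D5 P5 similar

No (11 violations)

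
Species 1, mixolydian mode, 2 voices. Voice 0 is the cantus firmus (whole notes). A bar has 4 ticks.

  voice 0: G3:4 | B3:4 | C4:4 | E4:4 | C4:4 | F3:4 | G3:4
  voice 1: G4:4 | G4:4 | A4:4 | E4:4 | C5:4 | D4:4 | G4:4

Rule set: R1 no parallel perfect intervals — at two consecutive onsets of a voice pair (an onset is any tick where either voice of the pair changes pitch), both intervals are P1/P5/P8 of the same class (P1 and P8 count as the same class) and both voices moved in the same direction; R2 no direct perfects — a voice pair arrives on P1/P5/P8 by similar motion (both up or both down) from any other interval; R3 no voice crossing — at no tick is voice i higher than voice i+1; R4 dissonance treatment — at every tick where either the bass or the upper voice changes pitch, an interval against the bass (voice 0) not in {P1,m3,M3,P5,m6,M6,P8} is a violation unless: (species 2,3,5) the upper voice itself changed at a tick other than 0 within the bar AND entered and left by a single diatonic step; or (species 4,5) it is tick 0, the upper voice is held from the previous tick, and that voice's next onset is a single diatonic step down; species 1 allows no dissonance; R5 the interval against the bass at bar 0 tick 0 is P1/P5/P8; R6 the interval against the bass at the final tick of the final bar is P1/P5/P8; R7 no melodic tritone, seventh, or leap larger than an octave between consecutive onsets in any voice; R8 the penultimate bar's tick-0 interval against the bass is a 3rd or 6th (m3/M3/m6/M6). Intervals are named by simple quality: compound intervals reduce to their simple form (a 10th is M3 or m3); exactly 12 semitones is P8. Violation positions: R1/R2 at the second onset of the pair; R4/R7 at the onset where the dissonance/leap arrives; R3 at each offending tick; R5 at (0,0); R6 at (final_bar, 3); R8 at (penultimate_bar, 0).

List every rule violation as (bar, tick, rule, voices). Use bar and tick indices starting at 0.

(5, 0, R7, (1,))
(6, 0, R2, (0, 1))

bar 0: v0=G3 v1=G4 downbeat P8
bar 1: v0=B3 v1=G4 downbeat m6
bar 2: v0=C4 v1=A4 downbeat M6
bar 3: v0=E4 v1=E4 downbeat P1
bar 4: v0=C4 v1=C5 downbeat P8
bar 5: v0=F3 v1=D4 downbeat M6
bar 6: v0=G3 v1=G4 downbeat P8
  -> R7 @ bar 5 tick 0 v(1,): C5->D4 leap 10st
  -> R2 @ bar 6 tick 0 v(0, 1): F3/D4 M6 -> G3/G4 P8 similar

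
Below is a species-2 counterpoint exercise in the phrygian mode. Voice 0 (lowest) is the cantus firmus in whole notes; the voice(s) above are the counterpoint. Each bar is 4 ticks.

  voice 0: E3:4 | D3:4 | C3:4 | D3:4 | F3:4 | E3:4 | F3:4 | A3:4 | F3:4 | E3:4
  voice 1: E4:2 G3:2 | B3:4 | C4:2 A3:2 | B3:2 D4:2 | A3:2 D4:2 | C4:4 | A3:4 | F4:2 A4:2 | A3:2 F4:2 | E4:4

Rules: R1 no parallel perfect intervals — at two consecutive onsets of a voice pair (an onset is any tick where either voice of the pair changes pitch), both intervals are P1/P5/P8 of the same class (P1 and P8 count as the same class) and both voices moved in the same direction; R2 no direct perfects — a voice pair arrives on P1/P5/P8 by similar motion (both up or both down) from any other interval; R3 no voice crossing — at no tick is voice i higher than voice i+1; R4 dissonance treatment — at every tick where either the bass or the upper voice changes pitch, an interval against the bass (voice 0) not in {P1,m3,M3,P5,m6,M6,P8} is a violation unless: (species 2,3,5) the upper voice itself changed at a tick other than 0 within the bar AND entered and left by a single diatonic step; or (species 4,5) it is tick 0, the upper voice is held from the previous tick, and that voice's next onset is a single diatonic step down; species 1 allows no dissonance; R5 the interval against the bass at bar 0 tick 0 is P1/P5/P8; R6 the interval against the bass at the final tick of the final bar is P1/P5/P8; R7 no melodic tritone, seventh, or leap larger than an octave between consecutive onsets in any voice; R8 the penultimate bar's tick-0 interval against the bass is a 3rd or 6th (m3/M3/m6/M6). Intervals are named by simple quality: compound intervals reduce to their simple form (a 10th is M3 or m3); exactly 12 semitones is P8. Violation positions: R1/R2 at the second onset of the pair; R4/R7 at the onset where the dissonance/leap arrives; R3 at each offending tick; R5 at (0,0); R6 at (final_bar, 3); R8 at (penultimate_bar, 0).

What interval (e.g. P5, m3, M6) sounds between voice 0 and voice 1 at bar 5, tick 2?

m6

voice 0=E3 voice 1=C4 -> m6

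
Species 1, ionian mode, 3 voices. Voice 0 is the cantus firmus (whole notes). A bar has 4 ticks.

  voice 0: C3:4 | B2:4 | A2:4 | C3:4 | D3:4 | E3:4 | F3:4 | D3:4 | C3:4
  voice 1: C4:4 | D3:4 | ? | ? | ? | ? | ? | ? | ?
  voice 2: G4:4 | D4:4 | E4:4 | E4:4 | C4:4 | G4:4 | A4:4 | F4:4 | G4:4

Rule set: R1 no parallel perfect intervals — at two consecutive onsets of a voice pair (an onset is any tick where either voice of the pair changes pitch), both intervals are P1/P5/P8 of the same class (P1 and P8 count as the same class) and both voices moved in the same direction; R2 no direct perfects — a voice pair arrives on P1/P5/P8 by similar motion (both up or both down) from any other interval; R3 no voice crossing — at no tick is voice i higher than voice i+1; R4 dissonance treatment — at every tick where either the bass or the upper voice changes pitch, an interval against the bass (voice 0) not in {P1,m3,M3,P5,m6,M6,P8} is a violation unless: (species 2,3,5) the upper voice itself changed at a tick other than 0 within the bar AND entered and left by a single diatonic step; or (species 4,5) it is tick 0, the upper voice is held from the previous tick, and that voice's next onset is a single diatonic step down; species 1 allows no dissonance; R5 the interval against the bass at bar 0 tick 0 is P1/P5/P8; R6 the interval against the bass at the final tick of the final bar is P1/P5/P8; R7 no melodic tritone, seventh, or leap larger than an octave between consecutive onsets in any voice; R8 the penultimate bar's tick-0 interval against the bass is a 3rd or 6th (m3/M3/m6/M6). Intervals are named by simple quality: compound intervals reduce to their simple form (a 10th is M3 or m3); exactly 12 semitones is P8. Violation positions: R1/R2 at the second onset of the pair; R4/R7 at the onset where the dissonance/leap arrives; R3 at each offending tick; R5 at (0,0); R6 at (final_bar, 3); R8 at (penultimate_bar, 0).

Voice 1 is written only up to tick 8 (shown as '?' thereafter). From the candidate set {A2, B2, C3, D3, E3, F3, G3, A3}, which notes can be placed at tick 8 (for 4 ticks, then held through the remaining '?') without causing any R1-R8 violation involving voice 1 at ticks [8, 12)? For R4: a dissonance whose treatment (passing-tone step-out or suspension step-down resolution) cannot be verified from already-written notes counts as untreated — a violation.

A2: violates R2
B2: violates R4
C3: legal
D3: violates R4
E3: violates R1
F3: legal
G3: violates R4
A3: violates R2

{C3, F3}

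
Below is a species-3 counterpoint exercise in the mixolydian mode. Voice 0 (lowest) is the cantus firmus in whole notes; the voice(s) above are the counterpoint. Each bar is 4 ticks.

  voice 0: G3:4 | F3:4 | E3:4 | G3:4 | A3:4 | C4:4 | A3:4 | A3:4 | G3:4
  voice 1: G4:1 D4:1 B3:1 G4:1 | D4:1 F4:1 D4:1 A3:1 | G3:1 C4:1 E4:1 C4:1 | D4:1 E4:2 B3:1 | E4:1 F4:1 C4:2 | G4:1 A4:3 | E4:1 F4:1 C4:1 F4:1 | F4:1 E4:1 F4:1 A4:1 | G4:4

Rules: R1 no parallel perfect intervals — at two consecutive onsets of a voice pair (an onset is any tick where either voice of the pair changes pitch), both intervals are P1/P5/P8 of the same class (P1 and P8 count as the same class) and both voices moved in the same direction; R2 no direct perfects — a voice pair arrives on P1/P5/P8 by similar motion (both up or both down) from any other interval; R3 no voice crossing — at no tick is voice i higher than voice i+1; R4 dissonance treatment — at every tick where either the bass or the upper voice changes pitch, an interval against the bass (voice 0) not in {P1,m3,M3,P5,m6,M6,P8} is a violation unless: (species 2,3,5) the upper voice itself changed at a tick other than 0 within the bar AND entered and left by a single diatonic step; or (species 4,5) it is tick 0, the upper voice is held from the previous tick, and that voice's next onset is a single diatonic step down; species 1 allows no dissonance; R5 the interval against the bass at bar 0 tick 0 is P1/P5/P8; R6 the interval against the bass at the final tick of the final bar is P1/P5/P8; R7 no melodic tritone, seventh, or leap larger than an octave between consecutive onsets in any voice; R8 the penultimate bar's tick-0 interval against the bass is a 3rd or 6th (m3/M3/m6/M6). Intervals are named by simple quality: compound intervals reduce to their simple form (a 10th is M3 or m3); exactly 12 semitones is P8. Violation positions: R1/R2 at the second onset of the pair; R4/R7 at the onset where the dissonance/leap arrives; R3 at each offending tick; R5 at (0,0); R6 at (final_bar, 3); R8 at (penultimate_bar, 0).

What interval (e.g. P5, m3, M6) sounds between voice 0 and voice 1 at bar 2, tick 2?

voice 0=E3 voice 1=E4 -> P8

P8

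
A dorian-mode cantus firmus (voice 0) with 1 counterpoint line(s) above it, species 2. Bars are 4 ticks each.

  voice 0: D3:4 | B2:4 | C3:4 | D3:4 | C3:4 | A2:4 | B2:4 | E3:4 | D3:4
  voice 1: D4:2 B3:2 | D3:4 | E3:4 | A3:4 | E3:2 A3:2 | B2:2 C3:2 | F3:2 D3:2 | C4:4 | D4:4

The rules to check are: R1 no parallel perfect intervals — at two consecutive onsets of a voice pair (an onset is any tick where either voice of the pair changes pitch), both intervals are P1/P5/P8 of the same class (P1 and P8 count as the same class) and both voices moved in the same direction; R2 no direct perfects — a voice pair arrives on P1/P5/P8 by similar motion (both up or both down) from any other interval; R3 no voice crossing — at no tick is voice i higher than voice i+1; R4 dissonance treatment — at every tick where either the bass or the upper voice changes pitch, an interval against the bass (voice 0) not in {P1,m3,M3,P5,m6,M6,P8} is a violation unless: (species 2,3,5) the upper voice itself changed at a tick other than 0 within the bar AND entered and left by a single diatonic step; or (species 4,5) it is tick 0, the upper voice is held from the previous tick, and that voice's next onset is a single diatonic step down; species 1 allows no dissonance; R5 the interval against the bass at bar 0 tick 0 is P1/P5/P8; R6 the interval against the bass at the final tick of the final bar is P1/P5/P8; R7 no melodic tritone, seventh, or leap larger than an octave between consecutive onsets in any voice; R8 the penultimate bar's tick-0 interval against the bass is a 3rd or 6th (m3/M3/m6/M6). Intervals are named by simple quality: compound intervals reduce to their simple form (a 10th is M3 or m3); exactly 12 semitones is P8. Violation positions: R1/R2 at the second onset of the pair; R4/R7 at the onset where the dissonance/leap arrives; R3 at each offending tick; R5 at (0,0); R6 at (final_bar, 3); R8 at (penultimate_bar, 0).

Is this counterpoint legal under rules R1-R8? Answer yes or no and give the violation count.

No (5 violations)

bar 0: v0=D3 v1=D4 (P8)
bar 1: v0=B2 v1=D3 (m3)
bar 2: v0=C3 v1=E3 (M3)
bar 3: v0=D3 v1=A3 (P5)
bar 4: v0=C3 v1=E3 (M3)
bar 5: v0=A2 v1=B2 (M2)
bar 6: v0=B2 v1=F3 (TT)
bar 7: v0=E3 v1=C4 (m6)
bar 8: v0=D3 v1=D4 (P8)
  R2 @ bar3.0: C3/E3 M3 -> D3/A3 P5 similar
  R4 @ bar5.0: A2/B2 M2 untreated
  R7 @ bar5.0: A3->B2 leap 10st
  R4 @ bar6.0: B2/F3 TT untreated
  R7 @ bar7.0: D3->C4 leap 10st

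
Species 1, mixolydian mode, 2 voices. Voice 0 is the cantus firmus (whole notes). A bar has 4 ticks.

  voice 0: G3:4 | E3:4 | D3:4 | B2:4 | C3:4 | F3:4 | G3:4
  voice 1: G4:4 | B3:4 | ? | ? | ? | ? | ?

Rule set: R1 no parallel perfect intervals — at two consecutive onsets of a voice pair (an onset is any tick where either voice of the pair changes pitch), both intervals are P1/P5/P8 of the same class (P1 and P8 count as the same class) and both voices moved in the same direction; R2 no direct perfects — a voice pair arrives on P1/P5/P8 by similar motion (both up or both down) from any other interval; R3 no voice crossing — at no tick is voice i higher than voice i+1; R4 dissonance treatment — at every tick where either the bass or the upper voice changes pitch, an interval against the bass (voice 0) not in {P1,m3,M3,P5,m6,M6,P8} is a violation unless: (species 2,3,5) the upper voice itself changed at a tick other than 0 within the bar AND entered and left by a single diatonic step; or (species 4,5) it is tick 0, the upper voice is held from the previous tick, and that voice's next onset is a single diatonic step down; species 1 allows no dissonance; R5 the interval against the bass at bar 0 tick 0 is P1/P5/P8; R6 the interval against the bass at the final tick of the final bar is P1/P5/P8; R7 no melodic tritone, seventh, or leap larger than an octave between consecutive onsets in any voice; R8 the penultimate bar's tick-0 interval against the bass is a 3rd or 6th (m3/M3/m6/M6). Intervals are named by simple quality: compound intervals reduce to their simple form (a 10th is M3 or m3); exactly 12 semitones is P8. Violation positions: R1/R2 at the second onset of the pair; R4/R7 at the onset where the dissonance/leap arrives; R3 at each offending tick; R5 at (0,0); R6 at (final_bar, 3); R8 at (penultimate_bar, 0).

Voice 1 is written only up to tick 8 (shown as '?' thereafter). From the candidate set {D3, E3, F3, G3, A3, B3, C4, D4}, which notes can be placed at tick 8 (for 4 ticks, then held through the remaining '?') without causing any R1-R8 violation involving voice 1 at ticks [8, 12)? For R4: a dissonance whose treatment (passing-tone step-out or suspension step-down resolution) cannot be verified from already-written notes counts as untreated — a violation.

{B3, D4}

D3: violates R2
E3: violates R4
F3: violates R7
G3: violates R4
A3: violates R1
B3: legal
C4: violates R4
D4: legal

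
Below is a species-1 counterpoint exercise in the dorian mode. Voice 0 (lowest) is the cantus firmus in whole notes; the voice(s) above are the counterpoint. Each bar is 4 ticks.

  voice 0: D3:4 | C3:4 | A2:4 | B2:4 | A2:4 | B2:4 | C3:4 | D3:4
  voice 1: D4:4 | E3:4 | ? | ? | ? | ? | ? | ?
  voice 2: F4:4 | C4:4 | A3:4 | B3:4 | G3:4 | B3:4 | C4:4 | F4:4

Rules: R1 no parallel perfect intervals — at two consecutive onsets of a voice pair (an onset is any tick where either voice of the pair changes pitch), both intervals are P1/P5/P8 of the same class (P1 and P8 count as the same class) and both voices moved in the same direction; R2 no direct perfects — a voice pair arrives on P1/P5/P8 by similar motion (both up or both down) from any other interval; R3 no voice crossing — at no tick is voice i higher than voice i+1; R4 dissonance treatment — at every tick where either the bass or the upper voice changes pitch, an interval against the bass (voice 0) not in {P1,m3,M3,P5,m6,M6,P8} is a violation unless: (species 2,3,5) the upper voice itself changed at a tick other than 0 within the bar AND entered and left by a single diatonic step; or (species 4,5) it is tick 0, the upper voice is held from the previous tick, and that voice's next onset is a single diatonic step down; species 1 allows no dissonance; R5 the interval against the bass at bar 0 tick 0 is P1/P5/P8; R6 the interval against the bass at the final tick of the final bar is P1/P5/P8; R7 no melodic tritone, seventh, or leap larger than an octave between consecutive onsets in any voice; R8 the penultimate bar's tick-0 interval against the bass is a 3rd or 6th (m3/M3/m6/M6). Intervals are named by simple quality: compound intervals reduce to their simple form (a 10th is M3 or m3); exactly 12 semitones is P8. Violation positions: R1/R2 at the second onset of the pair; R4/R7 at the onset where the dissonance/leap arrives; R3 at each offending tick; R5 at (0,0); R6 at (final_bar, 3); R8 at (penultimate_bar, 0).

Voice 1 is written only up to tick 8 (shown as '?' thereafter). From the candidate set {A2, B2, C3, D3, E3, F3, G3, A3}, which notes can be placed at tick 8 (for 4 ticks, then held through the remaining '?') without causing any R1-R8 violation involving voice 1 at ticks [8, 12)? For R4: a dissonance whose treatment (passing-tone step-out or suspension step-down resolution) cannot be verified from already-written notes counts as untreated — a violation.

{A3, C3, E3, F3}

A2: violates R2
B2: violates R4
C3: legal
D3: violates R2,R4
E3: legal
F3: legal
G3: violates R4
A3: legal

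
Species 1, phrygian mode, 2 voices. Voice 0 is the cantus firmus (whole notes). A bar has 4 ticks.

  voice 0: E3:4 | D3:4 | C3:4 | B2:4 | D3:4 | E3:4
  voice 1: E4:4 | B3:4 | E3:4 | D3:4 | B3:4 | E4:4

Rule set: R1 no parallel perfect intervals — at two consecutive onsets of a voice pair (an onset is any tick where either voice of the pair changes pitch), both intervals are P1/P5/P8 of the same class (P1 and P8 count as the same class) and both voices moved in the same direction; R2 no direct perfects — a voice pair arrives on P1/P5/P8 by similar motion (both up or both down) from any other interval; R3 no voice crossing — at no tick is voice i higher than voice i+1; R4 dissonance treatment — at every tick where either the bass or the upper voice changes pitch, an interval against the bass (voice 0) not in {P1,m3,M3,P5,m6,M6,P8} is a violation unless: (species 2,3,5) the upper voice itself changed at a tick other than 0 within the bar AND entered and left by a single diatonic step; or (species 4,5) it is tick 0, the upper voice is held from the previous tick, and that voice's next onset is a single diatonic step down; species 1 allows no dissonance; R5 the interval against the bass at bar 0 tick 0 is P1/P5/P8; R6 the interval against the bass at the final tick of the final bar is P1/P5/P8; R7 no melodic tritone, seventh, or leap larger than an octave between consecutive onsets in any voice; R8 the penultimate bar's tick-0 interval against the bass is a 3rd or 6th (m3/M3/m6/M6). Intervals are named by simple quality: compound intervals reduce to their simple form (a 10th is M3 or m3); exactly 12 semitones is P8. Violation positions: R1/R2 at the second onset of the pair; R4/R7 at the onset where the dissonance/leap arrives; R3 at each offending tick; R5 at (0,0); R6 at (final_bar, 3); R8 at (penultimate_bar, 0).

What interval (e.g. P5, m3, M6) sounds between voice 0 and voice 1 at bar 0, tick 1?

voice 0=E3 voice 1=E4 -> P8

P8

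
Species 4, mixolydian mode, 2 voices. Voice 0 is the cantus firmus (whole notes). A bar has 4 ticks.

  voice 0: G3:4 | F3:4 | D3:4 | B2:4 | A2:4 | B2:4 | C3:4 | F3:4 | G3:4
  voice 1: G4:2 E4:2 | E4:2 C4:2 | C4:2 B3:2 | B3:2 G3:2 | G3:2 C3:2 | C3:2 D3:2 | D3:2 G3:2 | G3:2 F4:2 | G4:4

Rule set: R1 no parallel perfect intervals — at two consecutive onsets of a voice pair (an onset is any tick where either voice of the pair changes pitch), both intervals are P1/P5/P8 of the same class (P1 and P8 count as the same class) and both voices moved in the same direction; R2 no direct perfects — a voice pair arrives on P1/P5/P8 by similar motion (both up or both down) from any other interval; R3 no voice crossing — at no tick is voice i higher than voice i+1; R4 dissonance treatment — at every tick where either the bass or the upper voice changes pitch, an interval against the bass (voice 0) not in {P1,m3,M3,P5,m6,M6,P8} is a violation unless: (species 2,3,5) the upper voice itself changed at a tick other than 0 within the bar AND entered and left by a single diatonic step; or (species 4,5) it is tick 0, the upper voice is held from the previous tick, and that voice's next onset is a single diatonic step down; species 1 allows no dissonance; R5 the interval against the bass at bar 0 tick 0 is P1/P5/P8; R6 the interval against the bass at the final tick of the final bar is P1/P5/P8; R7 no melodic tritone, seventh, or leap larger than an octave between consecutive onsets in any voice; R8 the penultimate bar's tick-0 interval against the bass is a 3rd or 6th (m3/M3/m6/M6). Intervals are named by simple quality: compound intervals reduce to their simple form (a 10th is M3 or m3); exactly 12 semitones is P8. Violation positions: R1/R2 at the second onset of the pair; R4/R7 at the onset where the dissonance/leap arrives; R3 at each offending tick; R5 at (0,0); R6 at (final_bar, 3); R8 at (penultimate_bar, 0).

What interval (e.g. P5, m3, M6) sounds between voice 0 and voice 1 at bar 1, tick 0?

voice 0=F3 voice 1=E4 -> M7

M7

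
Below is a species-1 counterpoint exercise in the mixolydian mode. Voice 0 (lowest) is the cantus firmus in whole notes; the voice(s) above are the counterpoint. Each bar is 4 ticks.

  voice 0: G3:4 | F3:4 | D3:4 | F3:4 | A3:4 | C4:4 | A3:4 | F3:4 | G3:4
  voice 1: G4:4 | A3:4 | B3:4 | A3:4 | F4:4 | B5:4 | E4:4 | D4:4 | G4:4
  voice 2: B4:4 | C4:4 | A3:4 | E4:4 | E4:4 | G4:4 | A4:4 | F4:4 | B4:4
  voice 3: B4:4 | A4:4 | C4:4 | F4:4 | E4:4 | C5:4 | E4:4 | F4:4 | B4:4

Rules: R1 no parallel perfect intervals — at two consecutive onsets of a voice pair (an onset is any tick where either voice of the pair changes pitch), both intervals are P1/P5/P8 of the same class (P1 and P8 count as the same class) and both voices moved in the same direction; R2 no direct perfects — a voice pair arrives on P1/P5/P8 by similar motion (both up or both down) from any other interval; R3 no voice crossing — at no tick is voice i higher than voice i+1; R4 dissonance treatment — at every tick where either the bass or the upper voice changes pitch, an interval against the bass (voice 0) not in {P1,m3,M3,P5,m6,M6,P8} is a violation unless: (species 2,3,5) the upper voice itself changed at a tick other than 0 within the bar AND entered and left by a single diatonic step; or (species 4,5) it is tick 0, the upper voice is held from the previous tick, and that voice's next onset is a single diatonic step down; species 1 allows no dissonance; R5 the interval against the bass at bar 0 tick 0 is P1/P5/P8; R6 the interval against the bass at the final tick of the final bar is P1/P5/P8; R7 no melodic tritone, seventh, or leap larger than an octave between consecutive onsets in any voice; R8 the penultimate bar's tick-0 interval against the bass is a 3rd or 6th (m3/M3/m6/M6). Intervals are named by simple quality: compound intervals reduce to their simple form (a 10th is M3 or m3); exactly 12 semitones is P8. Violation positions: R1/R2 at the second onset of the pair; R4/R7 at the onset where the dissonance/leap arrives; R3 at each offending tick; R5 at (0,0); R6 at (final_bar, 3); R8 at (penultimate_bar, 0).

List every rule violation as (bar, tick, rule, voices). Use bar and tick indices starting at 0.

(0, 0, R5, (0, 2))
(0, 0, R5, (0, 3))
(1, 0, R2, (0, 2))
(1, 0, R2, (1, 3))
(1, 0, R7, (1,))
(1, 0, R7, (2,))
(2, 0, R1, (0, 2))
(2, 0, R3, (1, 2))
(2, 0, R4, (0, 3))
(2, 1, R3, (1, 2))
(2, 2, R3, (1, 2))
(2, 3, R3, (1, 2))
(3, 0, R2, (0, 3))
(3, 0, R4, (0, 2))
(4, 0, R3, (1, 2))
(4, 1, R3, (1, 2))
(4, 2, R3, (1, 2))
(4, 3, R3, (1, 2))
(5, 0, R1, (0, 2))
(5, 0, R2, (0, 3))
(5, 0, R3, (1, 2))
(5, 0, R4, (0, 1))
(5, 0, R7, (1,))
(5, 1, R3, (1, 2))
(5, 2, R3, (1, 2))
(5, 3, R3, (1, 2))
(6, 0, R2, (0, 1))
(6, 0, R2, (0, 3))
(6, 0, R2, (1, 3))
(6, 0, R3, (2, 3))
(6, 0, R7, (1,))
(6, 1, R3, (2, 3))
(6, 2, R3, (2, 3))
(6, 3, R3, (2, 3))
(7, 0, R1, (0, 2))
(7, 0, R8, (0, 2))
(7, 0, R8, (0, 3))
(8, 0, R1, (2, 3))
(8, 0, R2, (0, 1))
(8, 0, R7, (2,))
(8, 0, R7, (3,))
(8, 3, R6, (0, 2))
(8, 3, R6, (0, 3))

bar 0: v0=G3 v1=G4 v2=B4 v3=B4 downbeat M3
bar 1: v0=F3 v1=A3 v2=C4 v3=A4 downbeat M3
bar 2: v0=D3 v1=B3 v2=A3 v3=C4 downbeat m7
bar 3: v0=F3 v1=A3 v2=E4 v3=F4 downbeat P8
bar 4: v0=A3 v1=F4 v2=E4 v3=E4 downbeat P5
bar 5: v0=C4 v1=B5 v2=G4 v3=C5 downbeat P8
bar 6: v0=A3 v1=E4 v2=A4 v3=E4 downbeat P5
bar 7: v0=F3 v1=D4 v2=F4 v3=F4 downbeat P8
bar 8: v0=G3 v1=G4 v2=B4 v3=B4 downbeat M3
  -> R5 @ bar 0 tick 0 v(0, 2): opens on M3
  -> R5 @ bar 0 tick 0 v(0, 3): opens on M3
  -> R2 @ bar 1 tick 0 v(0, 2): G3/B4 M3 -> F3/C4 P5 similar
  -> R2 @ bar 1 tick 0 v(1, 3): G4/B4 M3 -> A3/A4 P8 similar
  -> R7 @ bar 1 tick 0 v(1,): G4->A3 leap 10st
  -> R7 @ bar 1 tick 0 v(2,): B4->C4 leap 11st
  -> R1 @ bar 2 tick 0 v(0, 2): F3/C4 P5 -> D3/A3 P5 similar
  -> R3 @ bar 2 tick 0 v(1, 2): B3 above A3
  -> R4 @ bar 2 tick 0 v(0, 3): D3/C4 m7 untreated
  -> R3 @ bar 2 tick 1 v(1, 2): B3 above A3
  -> R3 @ bar 2 tick 2 v(1, 2): B3 above A3
  -> R3 @ bar 2 tick 3 v(1, 2): B3 above A3
  -> R2 @ bar 3 tick 0 v(0, 3): D3/C4 m7 -> F3/F4 P8 similar
  -> R4 @ bar 3 tick 0 v(0, 2): F3/E4 M7 untreated
  -> R3 @ bar 4 tick 0 v(1, 2): F4 above E4
  -> R3 @ bar 4 tick 1 v(1, 2): F4 above E4
  -> R3 @ bar 4 tick 2 v(1, 2): F4 above E4
  -> R3 @ bar 4 tick 3 v(1, 2): F4 above E4
  -> R1 @ bar 5 tick 0 v(0, 2): A3/E4 P5 -> C4/G4 P5 similar
  -> R2 @ bar 5 tick 0 v(0, 3): A3/E4 P5 -> C4/C5 P8 similar
  -> R3 @ bar 5 tick 0 v(1, 2): B5 above G4
  -> R4 @ bar 5 tick 0 v(0, 1): C4/B5 M7 untreated
  -> R7 @ bar 5 tick 0 v(1,): F4->B5 leap 18st
  -> R3 @ bar 5 tick 1 v(1, 2): B5 above G4
  -> R3 @ bar 5 tick 2 v(1, 2): B5 above G4
  -> R3 @ bar 5 tick 3 v(1, 2): B5 above G4
  -> R2 @ bar 6 tick 0 v(0, 1): C4/B5 M7 -> A3/E4 P5 similar
  -> R2 @ bar 6 tick 0 v(0, 3): C4/C5 P8 -> A3/E4 P5 similar
  -> R2 @ bar 6 tick 0 v(1, 3): B5/C5 M7 -> E4/E4 P1 similar
  -> R3 @ bar 6 tick 0 v(2, 3): A4 above E4
  -> R7 @ bar 6 tick 0 v(1,): B5->E4 leap 19st
  -> R3 @ bar 6 tick 1 v(2, 3): A4 above E4
  -> R3 @ bar 6 tick 2 v(2, 3): A4 above E4
  -> R3 @ bar 6 tick 3 v(2, 3): A4 above E4
  -> R1 @ bar 7 tick 0 v(0, 2): A3/A4 P8 -> F3/F4 P8 similar
  -> R8 @ bar 7 tick 0 v(0, 2): penult P8 not 3rd/6th
  -> R8 @ bar 7 tick 0 v(0, 3): penult P8 not 3rd/6th
  -> R1 @ bar 8 tick 0 v(2, 3): F4/F4 P1 -> B4/B4 P1 similar
  -> R2 @ bar 8 tick 0 v(0, 1): F3/D4 M6 -> G3/G4 P8 similar
  -> R7 @ bar 8 tick 0 v(2,): F4->B4 leap 6st
  -> R7 @ bar 8 tick 0 v(3,): F4->B4 leap 6st
  -> R6 @ bar 8 tick 3 v(0, 2): closes on M3
  -> R6 @ bar 8 tick 3 v(0, 3): closes on M3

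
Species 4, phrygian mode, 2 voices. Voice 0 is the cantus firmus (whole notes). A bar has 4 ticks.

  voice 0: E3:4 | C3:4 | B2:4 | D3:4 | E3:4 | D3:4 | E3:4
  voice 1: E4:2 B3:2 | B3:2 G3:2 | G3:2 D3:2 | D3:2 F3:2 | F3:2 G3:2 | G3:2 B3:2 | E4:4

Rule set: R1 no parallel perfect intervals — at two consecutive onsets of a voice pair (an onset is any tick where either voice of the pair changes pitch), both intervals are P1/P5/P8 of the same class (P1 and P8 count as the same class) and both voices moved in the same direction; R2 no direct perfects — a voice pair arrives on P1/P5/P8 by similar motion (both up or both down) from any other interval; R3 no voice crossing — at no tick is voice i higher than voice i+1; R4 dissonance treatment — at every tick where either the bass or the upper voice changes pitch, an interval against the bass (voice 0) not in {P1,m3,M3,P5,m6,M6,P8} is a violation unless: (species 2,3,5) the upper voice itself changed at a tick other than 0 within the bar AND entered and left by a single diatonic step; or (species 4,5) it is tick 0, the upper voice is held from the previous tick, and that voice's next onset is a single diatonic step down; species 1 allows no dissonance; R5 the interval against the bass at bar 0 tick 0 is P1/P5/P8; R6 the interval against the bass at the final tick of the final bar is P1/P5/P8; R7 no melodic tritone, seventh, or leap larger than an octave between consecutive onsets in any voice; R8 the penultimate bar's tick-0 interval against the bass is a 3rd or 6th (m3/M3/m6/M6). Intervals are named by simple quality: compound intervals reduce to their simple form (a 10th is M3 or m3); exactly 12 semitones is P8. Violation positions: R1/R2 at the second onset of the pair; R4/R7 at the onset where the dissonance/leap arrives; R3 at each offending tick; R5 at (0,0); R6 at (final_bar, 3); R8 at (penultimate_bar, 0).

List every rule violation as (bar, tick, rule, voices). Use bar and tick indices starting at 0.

bar 0: v0=E3 v1=E4 downbeat P8
bar 1: v0=C3 v1=B3 downbeat M7
bar 2: v0=B2 v1=G3 downbeat m6
bar 3: v0=D3 v1=D3 downbeat P1
bar 4: v0=E3 v1=F3 downbeat m2
bar 5: v0=D3 v1=G3 downbeat P4
bar 6: v0=E3 v1=E4 downbeat P8
  -> R4 @ bar 1 tick 0 v(0, 1): C3/B3 M7 untreated
  -> R4 @ bar 4 tick 0 v(0, 1): E3/F3 m2 untreated
  -> R4 @ bar 5 tick 0 v(0, 1): D3/G3 P4 untreated
  -> R8 @ bar 5 tick 0 v(0, 1): penult P4 not 3rd/6th
  -> R2 @ bar 6 tick 0 v(0, 1): D3/B3 M6 -> E3/E4 P8 similar

(1, 0, R4, (0, 1))
(4, 0, R4, (0, 1))
(5, 0, R4, (0, 1))
(5, 0, R8, (0, 1))
(6, 0, R2, (0, 1))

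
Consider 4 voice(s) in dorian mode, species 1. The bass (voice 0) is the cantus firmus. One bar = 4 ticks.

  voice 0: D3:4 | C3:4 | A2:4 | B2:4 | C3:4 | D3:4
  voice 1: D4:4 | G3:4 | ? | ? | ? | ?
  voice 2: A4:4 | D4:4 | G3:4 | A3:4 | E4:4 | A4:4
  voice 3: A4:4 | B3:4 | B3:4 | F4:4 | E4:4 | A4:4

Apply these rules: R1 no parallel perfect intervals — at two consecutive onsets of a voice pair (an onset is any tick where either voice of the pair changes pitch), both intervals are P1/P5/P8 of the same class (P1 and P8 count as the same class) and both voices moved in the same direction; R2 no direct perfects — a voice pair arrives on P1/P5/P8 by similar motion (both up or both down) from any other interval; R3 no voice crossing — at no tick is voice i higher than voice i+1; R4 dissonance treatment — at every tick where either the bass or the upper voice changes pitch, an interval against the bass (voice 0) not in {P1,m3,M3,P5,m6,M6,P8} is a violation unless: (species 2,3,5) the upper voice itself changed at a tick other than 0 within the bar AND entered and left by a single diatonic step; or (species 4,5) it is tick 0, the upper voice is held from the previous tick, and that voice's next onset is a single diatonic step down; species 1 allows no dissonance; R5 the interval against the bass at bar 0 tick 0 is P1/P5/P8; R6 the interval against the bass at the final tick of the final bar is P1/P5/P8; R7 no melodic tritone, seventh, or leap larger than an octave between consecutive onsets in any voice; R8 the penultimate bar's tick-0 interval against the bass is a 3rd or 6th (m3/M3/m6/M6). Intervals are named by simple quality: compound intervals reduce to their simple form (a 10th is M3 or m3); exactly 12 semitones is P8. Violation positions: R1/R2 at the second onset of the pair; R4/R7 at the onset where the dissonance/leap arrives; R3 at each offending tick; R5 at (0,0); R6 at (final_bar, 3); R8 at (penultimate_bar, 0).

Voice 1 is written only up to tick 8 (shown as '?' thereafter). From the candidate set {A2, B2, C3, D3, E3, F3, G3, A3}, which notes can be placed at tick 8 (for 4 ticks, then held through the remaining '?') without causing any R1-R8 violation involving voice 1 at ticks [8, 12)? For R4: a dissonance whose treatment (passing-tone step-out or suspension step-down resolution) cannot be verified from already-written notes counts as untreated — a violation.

{F3}

A2: violates R2,R7
B2: violates R4
C3: violates R1
D3: violates R4
E3: violates R1
F3: legal
G3: violates R4
A3: violates R3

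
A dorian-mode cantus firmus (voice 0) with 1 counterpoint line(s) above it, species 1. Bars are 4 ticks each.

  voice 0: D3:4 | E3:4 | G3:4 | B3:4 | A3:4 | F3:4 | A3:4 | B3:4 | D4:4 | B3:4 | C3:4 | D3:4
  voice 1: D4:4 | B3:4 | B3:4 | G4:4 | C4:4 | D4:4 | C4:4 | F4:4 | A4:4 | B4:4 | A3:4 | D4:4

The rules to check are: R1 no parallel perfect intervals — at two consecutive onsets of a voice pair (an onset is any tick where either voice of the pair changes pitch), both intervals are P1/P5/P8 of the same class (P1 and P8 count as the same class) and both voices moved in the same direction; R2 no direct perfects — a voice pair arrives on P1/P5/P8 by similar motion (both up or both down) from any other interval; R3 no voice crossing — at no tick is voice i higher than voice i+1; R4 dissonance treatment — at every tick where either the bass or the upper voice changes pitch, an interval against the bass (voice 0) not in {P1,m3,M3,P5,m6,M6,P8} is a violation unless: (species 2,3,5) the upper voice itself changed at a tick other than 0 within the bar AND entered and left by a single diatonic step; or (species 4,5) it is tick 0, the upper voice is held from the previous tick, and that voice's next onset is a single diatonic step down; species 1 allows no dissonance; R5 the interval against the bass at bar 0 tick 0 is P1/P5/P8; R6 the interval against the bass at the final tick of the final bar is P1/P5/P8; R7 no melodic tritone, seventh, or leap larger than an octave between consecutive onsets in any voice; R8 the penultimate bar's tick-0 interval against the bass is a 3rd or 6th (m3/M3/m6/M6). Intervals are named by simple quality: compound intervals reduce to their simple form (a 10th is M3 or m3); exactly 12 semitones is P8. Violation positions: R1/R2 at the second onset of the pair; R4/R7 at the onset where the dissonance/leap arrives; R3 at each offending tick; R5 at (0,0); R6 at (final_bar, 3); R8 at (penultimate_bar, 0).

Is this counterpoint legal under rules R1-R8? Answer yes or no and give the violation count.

bar 0: v0=D3 v1=D4 (P8)
bar 1: v0=E3 v1=B3 (P5)
bar 2: v0=G3 v1=B3 (M3)
bar 3: v0=B3 v1=G4 (m6)
bar 4: v0=A3 v1=C4 (m3)
bar 5: v0=F3 v1=D4 (M6)
bar 6: v0=A3 v1=C4 (m3)
bar 7: v0=B3 v1=F4 (TT)
bar 8: v0=D4 v1=A4 (P5)
bar 9: v0=B3 v1=B4 (P8)
bar 10: v0=C3 v1=A3 (M6)
bar 11: v0=D3 v1=D4 (P8)
  R4 @ bar7.0: B3/F4 TT untreated
  R2 @ bar8.0: B3/F4 TT -> D4/A4 P5 similar
  R7 @ bar10.0: B3->C3 leap 11st
  R7 @ bar10.0: B4->A3 leap 14st
  R2 @ bar11.0: C3/A3 M6 -> D3/D4 P8 similar

No (5 violations)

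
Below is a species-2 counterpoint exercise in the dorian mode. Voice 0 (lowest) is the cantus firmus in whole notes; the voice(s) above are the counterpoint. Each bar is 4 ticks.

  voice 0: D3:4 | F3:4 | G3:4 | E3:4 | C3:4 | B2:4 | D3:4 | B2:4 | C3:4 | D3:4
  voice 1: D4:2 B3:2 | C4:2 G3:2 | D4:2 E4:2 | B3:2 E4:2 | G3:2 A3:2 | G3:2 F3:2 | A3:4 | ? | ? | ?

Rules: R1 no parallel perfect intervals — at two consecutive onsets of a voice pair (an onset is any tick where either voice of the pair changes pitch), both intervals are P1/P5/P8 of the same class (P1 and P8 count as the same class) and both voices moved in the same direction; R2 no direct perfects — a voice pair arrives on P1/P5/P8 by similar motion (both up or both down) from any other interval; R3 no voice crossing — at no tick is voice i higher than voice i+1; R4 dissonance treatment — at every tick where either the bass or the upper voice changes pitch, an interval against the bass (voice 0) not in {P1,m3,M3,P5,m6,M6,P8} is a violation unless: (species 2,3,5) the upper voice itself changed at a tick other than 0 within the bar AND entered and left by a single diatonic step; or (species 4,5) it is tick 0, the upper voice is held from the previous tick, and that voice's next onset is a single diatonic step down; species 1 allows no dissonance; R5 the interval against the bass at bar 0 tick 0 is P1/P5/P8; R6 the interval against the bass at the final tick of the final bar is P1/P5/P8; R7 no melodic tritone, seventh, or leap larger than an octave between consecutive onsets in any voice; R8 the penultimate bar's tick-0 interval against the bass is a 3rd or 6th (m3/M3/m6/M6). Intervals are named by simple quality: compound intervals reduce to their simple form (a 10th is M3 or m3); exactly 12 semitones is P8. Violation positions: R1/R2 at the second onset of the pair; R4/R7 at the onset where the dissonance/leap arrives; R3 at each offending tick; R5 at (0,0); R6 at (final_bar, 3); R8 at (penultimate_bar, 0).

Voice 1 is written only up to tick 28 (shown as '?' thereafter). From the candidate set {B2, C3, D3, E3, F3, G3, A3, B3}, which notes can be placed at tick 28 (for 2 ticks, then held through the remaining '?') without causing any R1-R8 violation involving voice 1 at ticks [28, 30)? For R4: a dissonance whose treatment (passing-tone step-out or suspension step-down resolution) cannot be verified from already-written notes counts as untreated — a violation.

B2: violates R2,R7
C3: violates R4
D3: legal
E3: violates R4
F3: violates R4
G3: legal
A3: violates R4
B3: legal

{B3, D3, G3}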